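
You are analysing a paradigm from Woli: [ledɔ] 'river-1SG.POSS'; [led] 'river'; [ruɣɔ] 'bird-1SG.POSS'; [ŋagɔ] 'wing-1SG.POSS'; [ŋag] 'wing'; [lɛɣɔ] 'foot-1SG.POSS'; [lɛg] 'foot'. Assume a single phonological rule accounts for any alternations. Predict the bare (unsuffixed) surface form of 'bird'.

'foot' shows [ɣ] ~ [g] at the end of the stem ([lɛɣɔ] vs [lɛg]).
Compare 'wing', with invariant [g] in [ŋagɔ] and [ŋag]: an analysis with underlying /g/ and a rule producing [ɣ] before the 1SG.POSS suffix would wrongly predict alternation here too.
The alternation reflects word-final hardening: voiced fricatives become stops word-finally. /ɣ/ is underlying.
The one attested form of 'bird', [ruɣɔ], shows underlying /ruɣ/. Applying the same rule word-finally gives [rug].

[rug]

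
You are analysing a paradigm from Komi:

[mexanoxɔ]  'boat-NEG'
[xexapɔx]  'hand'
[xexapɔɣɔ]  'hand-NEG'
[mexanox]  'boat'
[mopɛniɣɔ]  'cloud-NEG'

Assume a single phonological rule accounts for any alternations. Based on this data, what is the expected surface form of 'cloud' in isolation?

The stem for 'hand' ends in [ɣ] in [xexapɔɣɔ] but [x] in [xexapɔx].
Compare 'boat', with invariant [x] in [mexanoxɔ] and [mexanox]: an analysis with underlying /x/ and a rule producing [ɣ] before the NEG suffix would wrongly predict alternation here too.
The underlying segment must be /ɣ/; voiced obstruents become voiceless word-finally, yielding [x] there.
The one attested form of 'cloud', [mopɛniɣɔ], shows underlying /mopɛniɣ/. Applying the same rule word-finally gives [mopɛnix].

[mopɛnix]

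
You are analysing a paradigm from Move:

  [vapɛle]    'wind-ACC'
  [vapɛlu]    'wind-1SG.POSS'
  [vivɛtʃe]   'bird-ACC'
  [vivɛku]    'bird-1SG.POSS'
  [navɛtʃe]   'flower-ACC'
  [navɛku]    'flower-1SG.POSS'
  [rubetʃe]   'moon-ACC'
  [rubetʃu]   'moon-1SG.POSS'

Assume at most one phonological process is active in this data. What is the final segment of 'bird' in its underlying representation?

The stem for 'bird' ends in [tʃ] in [vivɛtʃe] but [k] in [vivɛku].
The stem 'moon' ([rubetʃe], [rubetʃu]) shows [tʃ] unchanged in both environments, so [tʃ] cannot be basic with [k] derived before the 1SG.POSS suffix.
The underlying segment must be /k/; /k/ becomes palato-alveolar [tʃ] before a front vowel, yielding [tʃ] there.

/k/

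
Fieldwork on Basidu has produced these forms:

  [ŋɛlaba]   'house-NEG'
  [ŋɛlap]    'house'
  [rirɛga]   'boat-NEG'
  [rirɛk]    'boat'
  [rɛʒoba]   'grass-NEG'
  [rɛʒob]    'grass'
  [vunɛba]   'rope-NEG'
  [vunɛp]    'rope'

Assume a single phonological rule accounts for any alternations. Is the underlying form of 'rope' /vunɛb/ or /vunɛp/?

/vunɛp/

The root 'rope' surfaces as [vunɛba] and [vunɛp], with a stem-final [b] ~ [p] alternation.
If /b/ were underlying and a rule turned it into [p] in isolation, 'grass' would also alternate; but it has [b] in both [rɛʒoba] and [rɛʒob].
So /p/ is underlying, and a rule of intervocalic voicing — voiceless stops become voiced between vowels — gives [b].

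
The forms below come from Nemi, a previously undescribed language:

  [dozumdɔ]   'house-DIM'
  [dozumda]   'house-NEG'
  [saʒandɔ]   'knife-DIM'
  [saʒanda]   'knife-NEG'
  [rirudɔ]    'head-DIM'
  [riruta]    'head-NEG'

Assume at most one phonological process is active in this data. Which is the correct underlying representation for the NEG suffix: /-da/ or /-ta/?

/-ta/

The NEG morpheme has two allomorphs, [-da] and [-ta].
By contrast the DIM suffix keeps its initial [d] throughout — that segment must be underlying.
The NEG suffix is therefore /-ta/ underlyingly, with post-nasal voicing: voiceless stops become voiced after a nasal.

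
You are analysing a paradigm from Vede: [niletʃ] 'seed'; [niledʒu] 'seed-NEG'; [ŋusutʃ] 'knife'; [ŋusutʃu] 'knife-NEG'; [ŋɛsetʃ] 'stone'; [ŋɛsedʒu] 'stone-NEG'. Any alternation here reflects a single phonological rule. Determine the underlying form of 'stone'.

In [ŋɛsetʃ] and [ŋɛsedʒu] the final segment of 'stone' alternates: [tʃ] ~ [dʒ].
Compare 'knife', with invariant [tʃ] in [ŋusutʃ] and [ŋusutʃu]: an analysis with underlying /tʃ/ and a rule producing [dʒ] before the NEG suffix would wrongly predict alternation here too.
Therefore /dʒ/ is basic and [tʃ] is derived by word-final obstruent devoicing (voiced obstruents become voiceless word-finally).

/ŋɛsedʒ/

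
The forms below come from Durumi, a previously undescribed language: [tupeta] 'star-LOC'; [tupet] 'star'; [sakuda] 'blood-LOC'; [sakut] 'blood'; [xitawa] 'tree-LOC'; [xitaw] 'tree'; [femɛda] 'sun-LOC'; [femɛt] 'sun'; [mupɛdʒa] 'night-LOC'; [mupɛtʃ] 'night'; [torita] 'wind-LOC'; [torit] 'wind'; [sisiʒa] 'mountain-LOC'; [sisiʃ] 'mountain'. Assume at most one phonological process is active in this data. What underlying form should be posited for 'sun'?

In [femɛda] and [femɛt] the final segment of 'sun' alternates: [d] ~ [t].
Compare 'wind', with invariant [t] in [torita] and [torit]: an analysis with underlying /t/ and a rule producing [d] before the LOC suffix would wrongly predict alternation here too.
The underlying segment must be /d/; voiced obstruents become voiceless word-finally, yielding [t] there.

/femɛd/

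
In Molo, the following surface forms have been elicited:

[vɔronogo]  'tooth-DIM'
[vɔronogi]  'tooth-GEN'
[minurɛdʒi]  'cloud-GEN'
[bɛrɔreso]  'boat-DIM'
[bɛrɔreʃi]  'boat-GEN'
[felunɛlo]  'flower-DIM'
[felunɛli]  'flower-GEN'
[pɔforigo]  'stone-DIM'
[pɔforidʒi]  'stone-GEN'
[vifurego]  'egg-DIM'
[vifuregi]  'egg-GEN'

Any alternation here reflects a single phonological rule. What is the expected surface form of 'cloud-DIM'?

The root 'stone' surfaces as [pɔforigo] and [pɔforidʒi], with a stem-final [g] ~ [dʒ] alternation.
If /g/ were underlying and a rule turned it into [dʒ] before the GEN suffix, 'egg' would also alternate; but it has [g] in both [vifurego] and [vifuregi].
So /dʒ/ is underlying, and a rule of depalatalization — palato-alveolar /dʒ/ and /ʃ/ become [g] and [s] when no front vowel follows — gives [g].
The one attested form of 'cloud', [minurɛdʒi], shows underlying /minurɛdʒ/. Applying the same rule when no front vowel follows gives [minurɛgo].

[minurɛgo]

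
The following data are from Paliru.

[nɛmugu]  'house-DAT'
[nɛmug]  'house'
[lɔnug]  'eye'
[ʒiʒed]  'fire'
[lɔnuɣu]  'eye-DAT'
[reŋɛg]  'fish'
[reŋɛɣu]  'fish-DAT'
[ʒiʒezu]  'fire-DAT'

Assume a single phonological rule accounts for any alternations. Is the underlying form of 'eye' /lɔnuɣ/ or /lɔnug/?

The root 'eye' surfaces as [lɔnuɣu] and [lɔnug], with a stem-final [ɣ] ~ [g] alternation.
Compare 'house', with invariant [g] in [nɛmugu] and [nɛmug]: an analysis with underlying /g/ and a rule producing [ɣ] before the DAT suffix would wrongly predict alternation here too.
The underlying segment must be /ɣ/; voiced fricatives become stops word-finally, yielding [g] there.

/lɔnuɣ/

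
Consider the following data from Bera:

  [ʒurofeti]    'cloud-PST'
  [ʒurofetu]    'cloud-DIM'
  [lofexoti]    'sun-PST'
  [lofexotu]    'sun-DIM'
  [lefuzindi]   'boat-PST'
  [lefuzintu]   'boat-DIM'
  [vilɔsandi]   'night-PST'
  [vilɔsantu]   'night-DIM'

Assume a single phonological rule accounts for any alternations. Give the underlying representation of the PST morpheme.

/-di/

The PST morpheme has two allomorphs, [-di] and [-ti].
By contrast the DIM suffix keeps its initial [t] throughout — that segment must be underlying.
The PST suffix is therefore /-di/ underlyingly, with post-vocalic devoicing: voiced stops become voiceless after a vowel.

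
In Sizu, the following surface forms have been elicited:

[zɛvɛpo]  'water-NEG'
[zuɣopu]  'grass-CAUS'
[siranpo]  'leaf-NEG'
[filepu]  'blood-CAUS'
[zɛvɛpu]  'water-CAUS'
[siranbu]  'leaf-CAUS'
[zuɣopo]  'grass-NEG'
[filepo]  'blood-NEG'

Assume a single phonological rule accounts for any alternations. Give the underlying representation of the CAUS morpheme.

/-bu/

The CAUS morpheme has two allomorphs, [-bu] and [-pu].
The NEG suffix, which begins with [p], is invariant after every stem; so [p] is not altered by any rule here.
So the underlying form is /-bu/, and voiced stops become voiceless after a vowel.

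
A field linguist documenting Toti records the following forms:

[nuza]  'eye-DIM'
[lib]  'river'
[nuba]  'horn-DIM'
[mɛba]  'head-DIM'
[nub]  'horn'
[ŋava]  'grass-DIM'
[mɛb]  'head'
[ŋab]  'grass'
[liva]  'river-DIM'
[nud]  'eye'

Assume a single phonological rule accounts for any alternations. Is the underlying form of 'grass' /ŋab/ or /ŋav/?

'grass' shows [b] ~ [v] at the end of the stem ([ŋab] vs [ŋava]).
The stem 'horn' ([nub], [nuba]) shows [b] unchanged in both environments, so [b] cannot be basic with [v] derived before the DIM suffix.
Therefore /v/ is basic and [b] is derived by word-final hardening (voiced fricatives become stops word-finally).

/ŋav/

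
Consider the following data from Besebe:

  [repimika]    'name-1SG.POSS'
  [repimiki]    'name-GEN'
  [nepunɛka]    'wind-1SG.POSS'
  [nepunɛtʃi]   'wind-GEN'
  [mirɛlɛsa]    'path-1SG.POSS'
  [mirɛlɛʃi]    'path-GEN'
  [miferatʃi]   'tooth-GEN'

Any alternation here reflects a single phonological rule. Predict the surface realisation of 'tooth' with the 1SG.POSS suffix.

The root 'wind' surfaces as [nepunɛka] and [nepunɛtʃi], with a stem-final [k] ~ [tʃ] alternation.
Compare 'name', with invariant [k] in [repimika] and [repimiki]: an analysis with underlying /k/ and a rule producing [tʃ] before the GEN suffix would wrongly predict alternation here too.
The underlying segment must be /tʃ/; palato-alveolar /tʃ/ and /ʃ/ become [k] and [s] when no front vowel follows, yielding [k] there.
From [miferatʃi] the stem 'tooth' is /miferatʃ/; when no front vowel follows this yields [miferaka].

[miferaka]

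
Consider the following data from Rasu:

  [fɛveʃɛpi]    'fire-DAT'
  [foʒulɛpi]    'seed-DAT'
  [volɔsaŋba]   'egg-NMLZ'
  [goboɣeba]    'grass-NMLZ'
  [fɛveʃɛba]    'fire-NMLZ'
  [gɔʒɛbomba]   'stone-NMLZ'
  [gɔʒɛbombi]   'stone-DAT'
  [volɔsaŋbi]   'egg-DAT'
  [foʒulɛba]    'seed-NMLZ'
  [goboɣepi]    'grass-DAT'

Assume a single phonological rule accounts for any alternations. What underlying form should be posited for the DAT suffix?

The DAT suffix surfaces as [-bi] and [-pi], depending on the final segment of the stem.
The NMLZ suffix, which begins with [b], is invariant after every stem; so [b] is not altered by any rule here.
So the underlying form is /-pi/, and voiceless stops become voiced after a nasal.

/-pi/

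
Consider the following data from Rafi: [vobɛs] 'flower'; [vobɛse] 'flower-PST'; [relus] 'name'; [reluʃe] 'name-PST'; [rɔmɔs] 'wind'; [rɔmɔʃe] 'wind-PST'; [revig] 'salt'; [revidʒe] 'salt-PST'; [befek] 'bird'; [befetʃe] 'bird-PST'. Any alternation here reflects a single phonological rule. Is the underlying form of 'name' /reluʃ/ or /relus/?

The root 'name' surfaces as [relus] and [reluʃe], with a stem-final [s] ~ [ʃ] alternation.
Compare 'flower', with invariant [s] in [vobɛs] and [vobɛse]: an analysis with underlying /s/ and a rule producing [ʃ] before the PST suffix would wrongly predict alternation here too.
Therefore /ʃ/ is basic and [s] is derived by depalatalization (palato-alveolar /tʃ/, /dʒ/ and /ʃ/ become [k], [g] and [s] when no front vowel follows).

/reluʃ/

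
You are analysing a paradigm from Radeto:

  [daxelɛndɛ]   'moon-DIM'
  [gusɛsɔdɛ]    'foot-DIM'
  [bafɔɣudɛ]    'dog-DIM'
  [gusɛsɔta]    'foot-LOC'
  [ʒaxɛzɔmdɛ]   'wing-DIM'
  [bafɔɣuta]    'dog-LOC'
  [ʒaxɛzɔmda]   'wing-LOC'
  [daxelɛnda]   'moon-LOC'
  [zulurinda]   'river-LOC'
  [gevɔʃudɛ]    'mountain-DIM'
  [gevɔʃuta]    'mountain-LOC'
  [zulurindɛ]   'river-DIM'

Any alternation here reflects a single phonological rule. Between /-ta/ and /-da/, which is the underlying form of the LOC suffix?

The LOC suffix surfaces as [-da] and [-ta], depending on the final segment of the stem.
By contrast the DIM suffix keeps its initial [d] throughout — that segment must be underlying.
The LOC suffix is therefore /-ta/ underlyingly, with post-nasal voicing: voiceless stops become voiced after a nasal.

/-ta/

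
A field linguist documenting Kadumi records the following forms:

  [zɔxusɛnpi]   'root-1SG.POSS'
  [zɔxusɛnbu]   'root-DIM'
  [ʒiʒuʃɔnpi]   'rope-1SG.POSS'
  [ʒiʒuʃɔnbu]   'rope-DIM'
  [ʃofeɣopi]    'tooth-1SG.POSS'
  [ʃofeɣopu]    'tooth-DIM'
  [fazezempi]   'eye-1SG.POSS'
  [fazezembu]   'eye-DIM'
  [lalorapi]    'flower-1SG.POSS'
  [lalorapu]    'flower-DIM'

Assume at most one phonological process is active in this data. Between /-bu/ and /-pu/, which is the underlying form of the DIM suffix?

/-bu/

The DIM morpheme has two allomorphs, [-bu] and [-pu].
By contrast the 1SG.POSS suffix keeps its initial [p] throughout — that segment must be underlying.
So the underlying form is /-bu/, and voiced stops become voiceless after a vowel.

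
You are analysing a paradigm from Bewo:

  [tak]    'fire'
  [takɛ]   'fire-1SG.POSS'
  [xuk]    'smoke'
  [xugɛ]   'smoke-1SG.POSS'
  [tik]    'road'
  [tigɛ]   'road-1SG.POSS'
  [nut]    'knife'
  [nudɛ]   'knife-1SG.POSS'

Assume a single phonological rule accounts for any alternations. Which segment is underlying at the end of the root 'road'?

/g/

The root 'road' surfaces as [tik] and [tigɛ], with a stem-final [k] ~ [g] alternation.
If /k/ were underlying and a rule turned it into [g] before the 1SG.POSS suffix, 'fire' would also alternate; but it has [k] in both [tak] and [takɛ].
The alternation reflects word-final obstruent devoicing: voiced obstruents become voiceless word-finally. /g/ is underlying.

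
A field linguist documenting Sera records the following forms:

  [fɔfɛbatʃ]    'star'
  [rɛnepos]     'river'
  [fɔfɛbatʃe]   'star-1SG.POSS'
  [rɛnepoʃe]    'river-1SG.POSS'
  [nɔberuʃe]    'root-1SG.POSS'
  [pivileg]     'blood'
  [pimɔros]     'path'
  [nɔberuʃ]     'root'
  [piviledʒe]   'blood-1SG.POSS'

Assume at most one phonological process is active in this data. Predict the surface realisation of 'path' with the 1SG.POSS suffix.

The stem for 'river' ends in [s] in [rɛnepos] but [ʃ] in [rɛnepoʃe].
Compare 'root', with invariant [ʃ] in [nɔberuʃ] and [nɔberuʃe]: an analysis with underlying /ʃ/ and a rule producing [s] in isolation would wrongly predict alternation here too.
Therefore /s/ is basic and [ʃ] is derived by palatalization before a front vowel (/g/ and /s/ become palato-alveolar [dʒ] and [ʃ] before a front vowel).
From [pimɔros] the stem 'path' is /pimɔros/; before a front vowel this yields [pimɔroʃe].

[pimɔroʃe]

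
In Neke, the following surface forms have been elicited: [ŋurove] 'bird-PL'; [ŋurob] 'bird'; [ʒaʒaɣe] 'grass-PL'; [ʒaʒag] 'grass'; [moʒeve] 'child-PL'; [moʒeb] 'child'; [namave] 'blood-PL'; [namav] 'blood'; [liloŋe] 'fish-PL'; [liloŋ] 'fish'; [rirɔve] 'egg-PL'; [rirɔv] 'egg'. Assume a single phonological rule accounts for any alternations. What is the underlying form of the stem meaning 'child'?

In [moʒeve] and [moʒeb] the final segment of 'child' alternates: [v] ~ [b].
The stem 'blood' ([namave], [namav]) shows [v] unchanged in both environments, so [v] cannot be basic with [b] derived in isolation.
The alternation reflects intervocalic spirantization: voiced stops become fricatives between vowels. /b/ is underlying.

/moʒeb/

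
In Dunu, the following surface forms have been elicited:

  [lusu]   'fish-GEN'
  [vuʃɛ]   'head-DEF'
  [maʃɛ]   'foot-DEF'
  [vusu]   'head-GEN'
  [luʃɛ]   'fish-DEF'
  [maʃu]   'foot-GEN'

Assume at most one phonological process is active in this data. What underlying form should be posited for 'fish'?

/lus/

The root 'fish' surfaces as [lusu] and [luʃɛ], with a stem-final [s] ~ [ʃ] alternation.
Compare 'foot', with invariant [ʃ] in [maʃu] and [maʃɛ]: an analysis with underlying /ʃ/ and a rule producing [s] before the GEN suffix would wrongly predict alternation here too.
The underlying segment must be /s/; /s/ becomes palato-alveolar [ʃ] before a front vowel, yielding [ʃ] there.
Hence 'fish' is /lus/ underlyingly.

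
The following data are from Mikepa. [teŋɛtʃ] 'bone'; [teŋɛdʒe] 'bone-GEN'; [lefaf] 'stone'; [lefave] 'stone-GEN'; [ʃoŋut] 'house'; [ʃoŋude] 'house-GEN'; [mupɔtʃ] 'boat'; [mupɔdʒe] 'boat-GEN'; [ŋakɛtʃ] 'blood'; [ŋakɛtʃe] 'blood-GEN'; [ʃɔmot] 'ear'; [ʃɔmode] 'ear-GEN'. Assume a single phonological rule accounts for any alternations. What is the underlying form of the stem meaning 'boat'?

/mupɔdʒ/

The stem for 'boat' ends in [tʃ] in [mupɔtʃ] but [dʒ] in [mupɔdʒe].
Compare 'blood', with invariant [tʃ] in [ŋakɛtʃ] and [ŋakɛtʃe]: an analysis with underlying /tʃ/ and a rule producing [dʒ] before the GEN suffix would wrongly predict alternation here too.
The underlying segment must be /dʒ/; voiced obstruents become voiceless word-finally, yielding [tʃ] there.
So 'boat' = /mupɔdʒ/.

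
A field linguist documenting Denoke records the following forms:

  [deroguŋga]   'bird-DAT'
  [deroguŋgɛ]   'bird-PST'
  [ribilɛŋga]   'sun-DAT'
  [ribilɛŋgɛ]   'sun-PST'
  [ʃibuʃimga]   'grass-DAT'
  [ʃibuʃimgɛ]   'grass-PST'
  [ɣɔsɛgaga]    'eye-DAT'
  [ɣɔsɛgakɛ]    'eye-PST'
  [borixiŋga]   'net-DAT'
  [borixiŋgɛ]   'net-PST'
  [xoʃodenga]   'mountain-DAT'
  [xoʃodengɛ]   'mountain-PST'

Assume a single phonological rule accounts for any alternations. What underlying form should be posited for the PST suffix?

The PST suffix surfaces as [-gɛ] and [-kɛ], depending on the final segment of the stem.
The DAT suffix, which begins with [g], is invariant after every stem; so [g] is not altered by any rule here.
The PST suffix is therefore /-kɛ/ underlyingly, with post-nasal voicing: voiceless stops become voiced after a nasal.

/-kɛ/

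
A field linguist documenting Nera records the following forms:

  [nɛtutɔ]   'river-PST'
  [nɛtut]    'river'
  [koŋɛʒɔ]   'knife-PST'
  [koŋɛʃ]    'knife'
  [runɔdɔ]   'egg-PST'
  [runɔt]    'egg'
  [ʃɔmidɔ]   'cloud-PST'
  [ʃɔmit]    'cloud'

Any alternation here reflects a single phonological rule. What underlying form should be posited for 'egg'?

The stem for 'egg' ends in [d] in [runɔdɔ] but [t] in [runɔt].
The stem 'river' ([nɛtutɔ], [nɛtut]) shows [t] unchanged in both environments, so [t] cannot be basic with [d] derived before the PST suffix.
So /d/ is underlying, and a rule of word-final obstruent devoicing — voiced obstruents become voiceless word-finally — gives [t].

/runɔd/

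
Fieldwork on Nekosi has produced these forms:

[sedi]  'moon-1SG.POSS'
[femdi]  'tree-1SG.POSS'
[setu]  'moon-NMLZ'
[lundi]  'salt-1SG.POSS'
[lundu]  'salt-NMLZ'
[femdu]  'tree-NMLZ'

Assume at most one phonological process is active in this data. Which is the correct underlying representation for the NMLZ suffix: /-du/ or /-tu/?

The NMLZ morpheme has two allomorphs, [-du] and [-tu].
By contrast the 1SG.POSS suffix keeps its initial [d] throughout — that segment must be underlying.
The NMLZ suffix is therefore /-tu/ underlyingly, with post-nasal voicing: voiceless stops become voiced after a nasal.

/-tu/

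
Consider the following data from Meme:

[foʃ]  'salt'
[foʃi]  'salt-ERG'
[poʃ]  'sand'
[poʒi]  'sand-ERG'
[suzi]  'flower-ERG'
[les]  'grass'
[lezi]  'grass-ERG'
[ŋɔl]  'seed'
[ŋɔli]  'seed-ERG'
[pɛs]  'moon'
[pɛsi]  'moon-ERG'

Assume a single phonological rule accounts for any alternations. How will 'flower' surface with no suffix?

The stem for 'grass' ends in [s] in [les] but [z] in [lezi].
But 'moon' keeps [s] in both environments ([pɛs], [pɛsi]), so there is no rule changing /s/ to [z] before the ERG suffix.
Therefore /z/ is basic and [s] is derived by word-final obstruent devoicing (voiced obstruents become voiceless word-finally).
From [suzi] the stem 'flower' is /suz/; word-finally this yields [sus].

[sus]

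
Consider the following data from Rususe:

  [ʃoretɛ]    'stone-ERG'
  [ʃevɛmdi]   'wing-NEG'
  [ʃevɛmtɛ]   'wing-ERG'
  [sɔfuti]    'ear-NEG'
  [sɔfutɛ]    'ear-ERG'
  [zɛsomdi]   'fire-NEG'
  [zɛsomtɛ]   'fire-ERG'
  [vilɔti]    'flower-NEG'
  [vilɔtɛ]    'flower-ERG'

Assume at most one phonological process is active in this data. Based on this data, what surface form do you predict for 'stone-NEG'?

[ʃoreti]

The NEG morpheme has two allomorphs, [-di] and [-ti].
By contrast the ERG suffix keeps its initial [t] throughout — that segment must be underlying.
So the underlying form is /-di/, and voiced stops become voiceless after a vowel.
After 'stone', which ends in a vowel, the suffix surfaces as [-ti], giving [ʃoreti].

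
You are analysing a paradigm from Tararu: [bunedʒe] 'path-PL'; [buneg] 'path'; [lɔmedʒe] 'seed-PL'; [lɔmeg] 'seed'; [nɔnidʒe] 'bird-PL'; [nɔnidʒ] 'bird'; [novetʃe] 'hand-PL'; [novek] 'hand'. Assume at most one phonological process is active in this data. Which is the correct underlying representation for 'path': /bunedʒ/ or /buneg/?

The root 'path' surfaces as [bunedʒe] and [buneg], with a stem-final [dʒ] ~ [g] alternation.
If /dʒ/ were underlying and a rule turned it into [g] in isolation, 'bird' would also alternate; but it has [dʒ] in both [nɔnidʒe] and [nɔnidʒ].
Therefore /g/ is basic and [dʒ] is derived by palatalization before a front vowel (/k/ and /g/ become palato-alveolar [tʃ] and [dʒ] before a front vowel).

/buneg/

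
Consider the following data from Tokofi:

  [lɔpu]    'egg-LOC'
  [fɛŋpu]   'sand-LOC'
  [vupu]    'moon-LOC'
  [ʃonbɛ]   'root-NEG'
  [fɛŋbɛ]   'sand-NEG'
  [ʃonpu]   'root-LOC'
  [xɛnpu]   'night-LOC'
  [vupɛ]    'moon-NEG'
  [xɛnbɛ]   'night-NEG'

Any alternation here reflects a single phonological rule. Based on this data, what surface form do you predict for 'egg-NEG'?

The NEG morpheme has two allomorphs, [-bɛ] and [-pɛ].
By contrast the LOC suffix keeps its initial [p] throughout — that segment must be underlying.
So the underlying form is /-bɛ/, and voiced stops become voiceless after a vowel.
After 'egg', which ends in a vowel, the suffix surfaces as [-pɛ], giving [lɔpɛ].

[lɔpɛ]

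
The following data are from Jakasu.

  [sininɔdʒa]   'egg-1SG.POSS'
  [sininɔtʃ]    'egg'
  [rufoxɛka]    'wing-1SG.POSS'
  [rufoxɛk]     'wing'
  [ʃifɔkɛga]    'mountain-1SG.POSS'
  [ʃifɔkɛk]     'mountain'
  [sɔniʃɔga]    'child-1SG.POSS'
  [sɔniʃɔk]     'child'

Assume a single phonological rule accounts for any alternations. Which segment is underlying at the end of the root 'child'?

/g/

The root 'child' surfaces as [sɔniʃɔga] and [sɔniʃɔk], with a stem-final [g] ~ [k] alternation.
The stem 'wing' ([rufoxɛka], [rufoxɛk]) shows [k] unchanged in both environments, so [k] cannot be basic with [g] derived before the 1SG.POSS suffix.
So /g/ is underlying, and a rule of word-final obstruent devoicing — voiced obstruents become voiceless word-finally — gives [k].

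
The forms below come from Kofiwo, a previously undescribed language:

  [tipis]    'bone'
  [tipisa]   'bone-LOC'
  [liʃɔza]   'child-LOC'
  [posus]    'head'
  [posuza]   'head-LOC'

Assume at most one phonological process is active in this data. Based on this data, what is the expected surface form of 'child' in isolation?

The root 'head' surfaces as [posus] and [posuza], with a stem-final [s] ~ [z] alternation.
The stem 'bone' ([tipis], [tipisa]) shows [s] unchanged in both environments, so [s] cannot be basic with [z] derived before the LOC suffix.
So /z/ is underlying, and a rule of word-final obstruent devoicing — voiced obstruents become voiceless word-finally — gives [s].
The one attested form of 'child', [liʃɔza], shows underlying /liʃɔz/. Applying the same rule word-finally gives [liʃɔs].

[liʃɔs]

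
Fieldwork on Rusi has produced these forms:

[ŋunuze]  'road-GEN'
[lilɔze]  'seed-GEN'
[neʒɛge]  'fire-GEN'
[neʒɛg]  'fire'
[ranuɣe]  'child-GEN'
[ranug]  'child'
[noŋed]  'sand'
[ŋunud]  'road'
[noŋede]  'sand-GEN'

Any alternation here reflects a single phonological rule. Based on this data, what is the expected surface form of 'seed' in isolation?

[lilɔd]

The stem for 'road' ends in [d] in [ŋunud] but [z] in [ŋunuze].
If /d/ were underlying and a rule turned it into [z] before the GEN suffix, 'sand' would also alternate; but it has [d] in both [noŋed] and [noŋede].
The alternation reflects word-final hardening: voiced fricatives become stops word-finally. /z/ is underlying.
The one attested form of 'seed', [lilɔze], shows underlying /lilɔz/. Applying the same rule word-finally gives [lilɔd].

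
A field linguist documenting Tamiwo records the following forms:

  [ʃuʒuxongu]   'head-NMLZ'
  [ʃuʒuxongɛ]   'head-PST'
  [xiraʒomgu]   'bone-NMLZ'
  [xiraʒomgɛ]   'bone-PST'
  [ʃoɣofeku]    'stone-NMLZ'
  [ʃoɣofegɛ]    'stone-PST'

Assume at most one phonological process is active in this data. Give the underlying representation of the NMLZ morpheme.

The NMLZ morpheme has two allomorphs, [-gu] and [-ku].
By contrast the PST suffix keeps its initial [g] throughout — that segment must be underlying.
So the underlying form is /-ku/, and voiceless stops become voiced after a nasal.

/-ku/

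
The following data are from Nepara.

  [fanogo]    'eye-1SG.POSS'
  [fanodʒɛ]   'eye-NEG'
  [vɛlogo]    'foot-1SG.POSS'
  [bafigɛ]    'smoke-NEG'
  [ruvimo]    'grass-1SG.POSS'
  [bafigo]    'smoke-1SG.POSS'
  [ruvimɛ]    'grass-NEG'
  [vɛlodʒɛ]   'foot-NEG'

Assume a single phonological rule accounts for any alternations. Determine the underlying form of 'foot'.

'foot' shows [g] ~ [dʒ] at the end of the stem ([vɛlogo] vs [vɛlodʒɛ]).
If /g/ were underlying and a rule turned it into [dʒ] before the NEG suffix, 'smoke' would also alternate; but it has [g] in both [bafigo] and [bafigɛ].
The alternation reflects depalatalization: palato-alveolar /dʒ/ becomes [g] when no front vowel follows. /dʒ/ is underlying.

/vɛlodʒ/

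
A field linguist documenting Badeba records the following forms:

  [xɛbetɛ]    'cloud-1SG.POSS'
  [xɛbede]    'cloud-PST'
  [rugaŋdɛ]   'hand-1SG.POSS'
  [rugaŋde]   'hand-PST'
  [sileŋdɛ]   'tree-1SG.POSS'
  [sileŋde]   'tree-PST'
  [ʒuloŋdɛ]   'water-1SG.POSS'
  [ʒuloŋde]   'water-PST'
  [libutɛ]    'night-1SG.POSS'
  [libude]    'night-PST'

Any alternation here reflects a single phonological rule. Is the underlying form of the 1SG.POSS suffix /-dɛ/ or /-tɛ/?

/-tɛ/

The 1SG.POSS morpheme has two allomorphs, [-dɛ] and [-tɛ].
The PST suffix, which begins with [d], is invariant after every stem; so [d] is not altered by any rule here.
The 1SG.POSS suffix is therefore /-tɛ/ underlyingly, with post-nasal voicing: voiceless stops become voiced after a nasal.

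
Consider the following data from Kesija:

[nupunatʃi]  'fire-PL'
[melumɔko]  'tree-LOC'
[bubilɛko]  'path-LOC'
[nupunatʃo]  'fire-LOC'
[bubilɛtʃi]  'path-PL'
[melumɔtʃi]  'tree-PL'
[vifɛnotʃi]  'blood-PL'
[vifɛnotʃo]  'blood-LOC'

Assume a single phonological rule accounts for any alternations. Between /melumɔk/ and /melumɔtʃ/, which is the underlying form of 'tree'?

/melumɔk/

'tree' shows [tʃ] ~ [k] at the end of the stem ([melumɔtʃi] vs [melumɔko]).
The stem 'fire' ([nupunatʃi], [nupunatʃo]) shows [tʃ] unchanged in both environments, so [tʃ] cannot be basic with [k] derived before the LOC suffix.
The alternation reflects palatalization before a front vowel: /k/ becomes palato-alveolar [tʃ] before a front vowel. /k/ is underlying.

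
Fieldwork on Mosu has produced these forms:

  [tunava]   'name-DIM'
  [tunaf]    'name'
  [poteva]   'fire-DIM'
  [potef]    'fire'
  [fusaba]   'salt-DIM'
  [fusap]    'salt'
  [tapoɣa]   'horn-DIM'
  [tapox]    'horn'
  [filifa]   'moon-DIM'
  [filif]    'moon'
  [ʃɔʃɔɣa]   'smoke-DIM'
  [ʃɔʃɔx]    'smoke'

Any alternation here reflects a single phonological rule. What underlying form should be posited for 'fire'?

'fire' shows [v] ~ [f] at the end of the stem ([poteva] vs [potef]).
If /f/ were underlying and a rule turned it into [v] before the DIM suffix, 'moon' would also alternate; but it has [f] in both [filifa] and [filif].
Therefore /v/ is basic and [f] is derived by word-final obstruent devoicing (voiced obstruents become voiceless word-finally).

/potev/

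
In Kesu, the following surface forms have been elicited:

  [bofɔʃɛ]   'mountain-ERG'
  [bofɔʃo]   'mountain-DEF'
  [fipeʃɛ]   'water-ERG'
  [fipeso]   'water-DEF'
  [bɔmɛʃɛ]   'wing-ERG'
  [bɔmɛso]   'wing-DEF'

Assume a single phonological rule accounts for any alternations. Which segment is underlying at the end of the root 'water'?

'water' shows [ʃ] ~ [s] at the end of the stem ([fipeʃɛ] vs [fipeso]).
Compare 'mountain', with invariant [ʃ] in [bofɔʃɛ] and [bofɔʃo]: an analysis with underlying /ʃ/ and a rule producing [s] before the DEF suffix would wrongly predict alternation here too.
So /s/ is underlying, and a rule of palatalization before a front vowel — /s/ becomes palato-alveolar [ʃ] before a front vowel — gives [ʃ].

/s/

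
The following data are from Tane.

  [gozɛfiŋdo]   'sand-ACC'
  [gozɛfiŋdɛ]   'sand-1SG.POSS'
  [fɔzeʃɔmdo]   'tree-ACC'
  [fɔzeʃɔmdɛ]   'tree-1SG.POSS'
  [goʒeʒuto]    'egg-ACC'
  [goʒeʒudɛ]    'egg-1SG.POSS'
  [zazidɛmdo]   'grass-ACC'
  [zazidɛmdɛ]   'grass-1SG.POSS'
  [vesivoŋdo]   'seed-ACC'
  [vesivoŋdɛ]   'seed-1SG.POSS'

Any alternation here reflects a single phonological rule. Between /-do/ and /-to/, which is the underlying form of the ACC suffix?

The ACC morpheme has two allomorphs, [-do] and [-to].
By contrast the 1SG.POSS suffix keeps its initial [d] throughout — that segment must be underlying.
The ACC suffix is therefore /-to/ underlyingly, with post-nasal voicing: voiceless stops become voiced after a nasal.

/-to/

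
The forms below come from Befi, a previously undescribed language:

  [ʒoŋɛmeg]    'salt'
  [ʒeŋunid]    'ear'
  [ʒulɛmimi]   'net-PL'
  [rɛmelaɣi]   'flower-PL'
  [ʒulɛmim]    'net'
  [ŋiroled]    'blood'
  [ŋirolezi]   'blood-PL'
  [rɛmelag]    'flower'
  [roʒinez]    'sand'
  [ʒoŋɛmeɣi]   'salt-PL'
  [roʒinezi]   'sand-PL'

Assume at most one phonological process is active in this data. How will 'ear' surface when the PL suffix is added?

The root 'blood' surfaces as [ŋirolezi] and [ŋiroled], with a stem-final [z] ~ [d] alternation.
The stem 'sand' ([roʒinezi], [roʒinez]) shows [z] unchanged in both environments, so [z] cannot be basic with [d] derived in isolation.
The underlying segment must be /d/; voiced stops become fricatives between vowels, yielding [z] there.
The one attested form of 'ear', [ʒeŋunid], shows underlying /ʒeŋunid/. Applying the same rule between vowels gives [ʒeŋunizi].

[ʒeŋunizi]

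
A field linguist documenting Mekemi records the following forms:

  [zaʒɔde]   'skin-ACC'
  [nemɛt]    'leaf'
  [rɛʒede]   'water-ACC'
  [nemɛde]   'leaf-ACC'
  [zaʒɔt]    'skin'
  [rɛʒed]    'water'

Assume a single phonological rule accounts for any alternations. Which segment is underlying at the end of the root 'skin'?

The stem for 'skin' ends in [d] in [zaʒɔde] but [t] in [zaʒɔt].
But 'water' keeps [d] in both environments ([rɛʒede], [rɛʒed]), so there is no rule changing /d/ to [t] in isolation.
Therefore /t/ is basic and [d] is derived by intervocalic voicing (voiceless stops become voiced between vowels).

/t/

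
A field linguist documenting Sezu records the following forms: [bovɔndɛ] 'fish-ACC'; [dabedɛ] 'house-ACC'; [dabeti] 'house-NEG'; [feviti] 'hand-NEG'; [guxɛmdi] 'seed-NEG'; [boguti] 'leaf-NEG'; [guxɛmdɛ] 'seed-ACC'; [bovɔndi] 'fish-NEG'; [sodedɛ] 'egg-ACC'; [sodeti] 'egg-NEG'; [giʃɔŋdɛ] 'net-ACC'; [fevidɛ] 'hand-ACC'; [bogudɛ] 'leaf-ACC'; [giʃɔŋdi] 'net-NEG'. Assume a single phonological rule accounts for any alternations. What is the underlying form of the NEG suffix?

/-ti/

The NEG suffix surfaces as [-di] and [-ti], depending on the final segment of the stem.
The ACC suffix, which begins with [d], is invariant after every stem; so [d] is not altered by any rule here.
So the underlying form is /-ti/, and voiceless stops become voiced after a nasal.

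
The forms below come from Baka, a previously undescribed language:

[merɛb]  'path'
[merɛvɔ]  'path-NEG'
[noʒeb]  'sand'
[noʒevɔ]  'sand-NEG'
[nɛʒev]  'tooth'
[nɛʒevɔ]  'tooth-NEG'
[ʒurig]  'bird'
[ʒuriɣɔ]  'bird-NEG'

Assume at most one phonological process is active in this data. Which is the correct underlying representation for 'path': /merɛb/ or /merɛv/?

The stem for 'path' ends in [b] in [merɛb] but [v] in [merɛvɔ].
But 'tooth' keeps [v] in both environments ([nɛʒev], [nɛʒevɔ]), so there is no rule changing /v/ to [b] in isolation.
Therefore /b/ is basic and [v] is derived by intervocalic spirantization (voiced stops become fricatives between vowels).

/merɛb/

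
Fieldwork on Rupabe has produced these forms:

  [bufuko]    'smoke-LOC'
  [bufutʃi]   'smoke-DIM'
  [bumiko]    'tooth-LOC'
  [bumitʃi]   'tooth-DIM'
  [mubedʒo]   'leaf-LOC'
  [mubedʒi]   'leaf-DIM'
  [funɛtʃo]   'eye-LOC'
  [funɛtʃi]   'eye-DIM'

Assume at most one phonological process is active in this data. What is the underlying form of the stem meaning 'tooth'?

/bumik/

In [bumiko] and [bumitʃi] the final segment of 'tooth' alternates: [k] ~ [tʃ].
The stem 'eye' ([funɛtʃo], [funɛtʃi]) shows [tʃ] unchanged in both environments, so [tʃ] cannot be basic with [k] derived before the LOC suffix.
The alternation reflects palatalization before a front vowel: /k/ becomes palato-alveolar [tʃ] before a front vowel. /k/ is underlying.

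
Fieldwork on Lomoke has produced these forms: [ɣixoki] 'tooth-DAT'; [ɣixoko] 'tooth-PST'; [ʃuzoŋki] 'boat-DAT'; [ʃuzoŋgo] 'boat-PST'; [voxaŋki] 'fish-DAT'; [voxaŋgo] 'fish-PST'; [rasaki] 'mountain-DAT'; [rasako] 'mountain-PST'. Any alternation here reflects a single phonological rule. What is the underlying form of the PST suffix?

/-go/

The PST morpheme has two allomorphs, [-go] and [-ko].
The DAT suffix, which begins with [k], is invariant after every stem; so [k] is not altered by any rule here.
The PST suffix is therefore /-go/ underlyingly, with post-vocalic devoicing: voiced stops become voiceless after a vowel.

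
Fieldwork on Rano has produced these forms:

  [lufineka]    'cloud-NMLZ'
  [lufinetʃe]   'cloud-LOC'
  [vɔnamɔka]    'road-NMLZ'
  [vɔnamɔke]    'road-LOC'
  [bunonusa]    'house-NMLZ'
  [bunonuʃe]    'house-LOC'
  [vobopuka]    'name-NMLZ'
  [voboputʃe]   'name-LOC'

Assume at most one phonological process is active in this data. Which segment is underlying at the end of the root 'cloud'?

In [lufineka] and [lufinetʃe] the final segment of 'cloud' alternates: [k] ~ [tʃ].
If /k/ were underlying and a rule turned it into [tʃ] before the LOC suffix, 'road' would also alternate; but it has [k] in both [vɔnamɔka] and [vɔnamɔke].
The underlying segment must be /tʃ/; palato-alveolar /tʃ/ and /ʃ/ become [k] and [s] when no front vowel follows, yielding [k] there.

/tʃ/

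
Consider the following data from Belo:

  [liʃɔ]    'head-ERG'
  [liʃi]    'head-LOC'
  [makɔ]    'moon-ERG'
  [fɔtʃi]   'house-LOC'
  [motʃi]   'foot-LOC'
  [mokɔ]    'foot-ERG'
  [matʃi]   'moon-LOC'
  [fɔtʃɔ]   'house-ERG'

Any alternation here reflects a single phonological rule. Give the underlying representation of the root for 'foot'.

/mok/

'foot' shows [tʃ] ~ [k] at the end of the stem ([motʃi] vs [mokɔ]).
But 'house' keeps [tʃ] in both environments ([fɔtʃi], [fɔtʃɔ]), so there is no rule changing /tʃ/ to [k] before the ERG suffix.
The underlying segment must be /k/; /k/ becomes palato-alveolar [tʃ] before a front vowel, yielding [tʃ] there.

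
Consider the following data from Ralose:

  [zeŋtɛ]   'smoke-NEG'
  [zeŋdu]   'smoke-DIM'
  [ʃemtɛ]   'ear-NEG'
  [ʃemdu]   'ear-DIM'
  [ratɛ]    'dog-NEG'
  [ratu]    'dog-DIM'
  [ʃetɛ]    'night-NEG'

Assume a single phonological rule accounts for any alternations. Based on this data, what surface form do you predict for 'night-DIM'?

[ʃetu]

The DIM suffix surfaces as [-du] and [-tu], depending on the final segment of the stem.
By contrast the NEG suffix keeps its initial [t] throughout — that segment must be underlying.
So the underlying form is /-du/, and voiced stops become voiceless after a vowel.
After 'night', which ends in a vowel, the suffix surfaces as [-tu], giving [ʃetu].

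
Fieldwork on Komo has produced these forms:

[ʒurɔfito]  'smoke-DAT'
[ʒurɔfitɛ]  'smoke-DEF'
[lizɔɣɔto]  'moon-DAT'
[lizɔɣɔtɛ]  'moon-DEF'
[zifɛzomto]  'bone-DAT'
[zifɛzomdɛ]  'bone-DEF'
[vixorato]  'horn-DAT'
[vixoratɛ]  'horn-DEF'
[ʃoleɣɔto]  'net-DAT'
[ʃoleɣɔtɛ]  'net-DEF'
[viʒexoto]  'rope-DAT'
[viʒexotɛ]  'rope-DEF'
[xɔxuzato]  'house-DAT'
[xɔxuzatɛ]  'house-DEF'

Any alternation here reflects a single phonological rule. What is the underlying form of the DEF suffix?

/-dɛ/

The DEF morpheme has two allomorphs, [-dɛ] and [-tɛ].
By contrast the DAT suffix keeps its initial [t] throughout — that segment must be underlying.
So the underlying form is /-dɛ/, and voiced stops become voiceless after a vowel.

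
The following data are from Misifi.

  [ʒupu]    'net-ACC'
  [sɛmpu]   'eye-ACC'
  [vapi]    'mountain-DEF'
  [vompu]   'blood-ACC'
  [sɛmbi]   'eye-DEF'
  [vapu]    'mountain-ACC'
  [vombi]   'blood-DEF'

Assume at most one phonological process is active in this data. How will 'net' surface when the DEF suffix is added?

The DEF morpheme has two allomorphs, [-bi] and [-pi].
By contrast the ACC suffix keeps its initial [p] throughout — that segment must be underlying.
So the underlying form is /-bi/, and voiced stops become voiceless after a vowel.
After 'net', which ends in a vowel, the suffix surfaces as [-pi], giving [ʒupi].

[ʒupi]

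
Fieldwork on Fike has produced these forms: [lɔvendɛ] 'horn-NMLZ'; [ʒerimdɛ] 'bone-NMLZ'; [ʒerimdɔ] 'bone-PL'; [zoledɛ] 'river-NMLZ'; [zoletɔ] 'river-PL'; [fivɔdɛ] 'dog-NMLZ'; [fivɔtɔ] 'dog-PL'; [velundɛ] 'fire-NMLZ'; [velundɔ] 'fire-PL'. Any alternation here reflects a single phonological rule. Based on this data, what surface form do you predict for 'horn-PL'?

The PL suffix surfaces as [-dɔ] and [-tɔ], depending on the final segment of the stem.
By contrast the NMLZ suffix keeps its initial [d] throughout — that segment must be underlying.
So the underlying form is /-tɔ/, and voiceless stops become voiced after a nasal.
After 'horn', which ends in a nasal, the suffix surfaces as [-dɔ], giving [lɔvendɔ].

[lɔvendɔ]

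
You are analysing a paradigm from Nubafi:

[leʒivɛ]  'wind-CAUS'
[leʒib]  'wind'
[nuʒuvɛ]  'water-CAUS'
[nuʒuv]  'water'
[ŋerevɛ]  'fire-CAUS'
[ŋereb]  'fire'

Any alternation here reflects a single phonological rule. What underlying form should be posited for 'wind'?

In [leʒivɛ] and [leʒib] the final segment of 'wind' alternates: [v] ~ [b].
The stem 'water' ([nuʒuvɛ], [nuʒuv]) shows [v] unchanged in both environments, so [v] cannot be basic with [b] derived in isolation.
The underlying segment must be /b/; voiced stops become fricatives between vowels, yielding [v] there.
The underlying form of 'wind' is therefore /leʒib/.

/leʒib/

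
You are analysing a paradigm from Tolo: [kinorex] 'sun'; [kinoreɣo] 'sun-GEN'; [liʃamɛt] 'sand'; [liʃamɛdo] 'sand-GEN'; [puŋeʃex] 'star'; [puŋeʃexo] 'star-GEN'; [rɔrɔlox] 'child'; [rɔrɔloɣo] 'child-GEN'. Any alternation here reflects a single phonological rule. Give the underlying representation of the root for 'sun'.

/kinoreɣ/

In [kinorex] and [kinoreɣo] the final segment of 'sun' alternates: [x] ~ [ɣ].
If /x/ were underlying and a rule turned it into [ɣ] before the GEN suffix, 'star' would also alternate; but it has [x] in both [puŋeʃex] and [puŋeʃexo].
The alternation reflects word-final obstruent devoicing: voiced obstruents become voiceless word-finally. /ɣ/ is underlying.
Hence 'sun' is /kinoreɣ/ underlyingly.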